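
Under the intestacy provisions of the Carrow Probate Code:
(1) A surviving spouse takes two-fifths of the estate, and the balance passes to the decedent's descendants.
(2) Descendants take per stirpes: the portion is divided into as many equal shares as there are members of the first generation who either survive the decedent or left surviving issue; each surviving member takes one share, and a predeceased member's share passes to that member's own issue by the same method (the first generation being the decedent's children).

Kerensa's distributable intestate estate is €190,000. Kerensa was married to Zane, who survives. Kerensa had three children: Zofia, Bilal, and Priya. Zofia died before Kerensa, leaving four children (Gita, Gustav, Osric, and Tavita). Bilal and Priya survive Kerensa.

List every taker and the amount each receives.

Zane takes two-fifths of €190,000 = €76,000. The remaining €114,000 passes to the descendants.
The descendants' portion (€114,000) is divided into 3 shares of €38,000: Bilal and Priya each take €38,000; Zofia's €38,000 share passes to Zofia's issue.
Zofia's share (€38,000) is divided into 4 shares of €9,500: Gita, Gustav, Osric, and Tavita each take €9,500.

Zane: €76,000; Gita: €9,500; Gustav: €9,500; Osric: €9,500; Tavita: €9,500; Bilal: €38,000; Priya: €38,000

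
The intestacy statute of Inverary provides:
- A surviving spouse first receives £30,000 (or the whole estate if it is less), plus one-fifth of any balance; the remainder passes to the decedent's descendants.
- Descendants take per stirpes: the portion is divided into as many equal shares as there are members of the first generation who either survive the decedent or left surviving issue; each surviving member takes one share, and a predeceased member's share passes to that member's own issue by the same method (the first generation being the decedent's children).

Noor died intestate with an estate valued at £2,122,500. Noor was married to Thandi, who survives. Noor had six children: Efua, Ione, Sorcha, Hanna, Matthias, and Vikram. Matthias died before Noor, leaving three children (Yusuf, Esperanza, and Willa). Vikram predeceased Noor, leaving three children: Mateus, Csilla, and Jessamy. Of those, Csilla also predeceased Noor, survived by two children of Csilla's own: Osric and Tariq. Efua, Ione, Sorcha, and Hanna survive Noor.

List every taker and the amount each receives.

Thandi first takes £30,000, leaving a balance of £2,092,500. Thandi then takes one-fifth of the balance (£418,500), for a total of £448,500. The remaining £1,674,000 passes to the descendants.
The descendants' portion (£1,674,000) is divided into 6 shares of £279,000: Efua, Ione, Sorcha, and Hanna each take £279,000; Matthias's £279,000 share passes to Matthias's issue; Vikram's £279,000 share passes to Vikram's issue.
Matthias's share (£279,000) is divided into 3 shares of £93,000: Yusuf, Esperanza, and Willa each take £93,000.
Vikram's share (£279,000) is divided into 3 shares of £93,000: Mateus and Jessamy each take £93,000; Csilla's £93,000 share passes to Csilla's issue.
Csilla's share (£93,000) is divided into 2 shares of £46,500: Osric and Tariq each take £46,500.

Thandi: £448,500; Efua: £279,000; Ione: £279,000; Sorcha: £279,000; Hanna: £279,000; Yusuf: £93,000; Esperanza: £93,000; Willa: £93,000; Mateus: £93,000; Osric: £46,500; Tariq: £46,500; Jessamy: £93,000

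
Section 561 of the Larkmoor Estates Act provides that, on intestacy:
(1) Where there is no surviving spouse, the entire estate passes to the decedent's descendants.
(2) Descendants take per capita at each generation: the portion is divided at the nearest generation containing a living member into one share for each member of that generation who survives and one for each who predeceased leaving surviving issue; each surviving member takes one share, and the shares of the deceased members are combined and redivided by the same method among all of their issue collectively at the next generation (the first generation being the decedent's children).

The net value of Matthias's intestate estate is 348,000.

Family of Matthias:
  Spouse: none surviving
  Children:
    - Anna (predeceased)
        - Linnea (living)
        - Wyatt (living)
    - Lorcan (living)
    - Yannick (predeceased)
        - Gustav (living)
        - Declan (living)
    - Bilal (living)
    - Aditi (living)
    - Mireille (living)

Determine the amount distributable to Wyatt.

The entire 348,000 passes to the descendants.
That amount (348,000) is divided at the children's generation into 6 shares of 58,000. Lorcan, Bilal, Aditi, and Mireille each take 58,000. The 2 shares of the deceased (Anna and Yannick) are combined into a pool of 116,000.
That pool (116,000) is divided at the grandchildren's generation equally among Linnea, Wyatt, Gustav, and Declan: 29,000 each.

Wyatt receives 29,000.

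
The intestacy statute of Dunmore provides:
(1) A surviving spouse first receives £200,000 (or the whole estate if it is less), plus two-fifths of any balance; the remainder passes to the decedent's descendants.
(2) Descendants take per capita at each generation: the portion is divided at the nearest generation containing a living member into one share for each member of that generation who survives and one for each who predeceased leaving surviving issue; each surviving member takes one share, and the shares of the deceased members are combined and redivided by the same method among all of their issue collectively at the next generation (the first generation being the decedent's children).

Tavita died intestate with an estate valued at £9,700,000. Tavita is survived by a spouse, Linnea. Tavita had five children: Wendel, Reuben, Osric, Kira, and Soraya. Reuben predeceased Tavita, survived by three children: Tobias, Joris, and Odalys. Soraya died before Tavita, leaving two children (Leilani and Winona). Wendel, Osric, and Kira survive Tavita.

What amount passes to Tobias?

Linnea first takes £200,000, leaving a balance of £9,500,000. Linnea then takes two-fifths of the balance (£3,800,000), for a total of £4,000,000. The remaining £5,700,000 passes to the descendants.
The descendants' portion (£5,700,000) is divided at the children's generation into 5 shares of £1,140,000. Wendel, Osric, and Kira each take £1,140,000. The 2 shares of the deceased (Reuben and Soraya) are combined into a pool of £2,280,000.
That pool (£2,280,000) is divided at the grandchildren's generation equally among Tobias, Joris, Odalys, Leilani, and Winona: £456,000 each.

Tobias receives £456,000.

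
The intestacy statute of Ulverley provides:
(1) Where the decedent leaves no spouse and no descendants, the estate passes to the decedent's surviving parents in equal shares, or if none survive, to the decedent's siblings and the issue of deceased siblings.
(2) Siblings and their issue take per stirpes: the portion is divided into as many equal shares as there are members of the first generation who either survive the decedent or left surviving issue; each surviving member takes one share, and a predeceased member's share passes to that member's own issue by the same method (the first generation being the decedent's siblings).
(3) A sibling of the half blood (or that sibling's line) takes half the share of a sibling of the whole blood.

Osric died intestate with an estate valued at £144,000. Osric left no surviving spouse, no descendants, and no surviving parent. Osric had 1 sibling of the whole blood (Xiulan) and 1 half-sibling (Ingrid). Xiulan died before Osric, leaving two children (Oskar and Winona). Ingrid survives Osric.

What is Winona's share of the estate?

The entire £144,000 passes to the siblings and their issue.
Counting each half-blood sibling's line as half a unit, there are 3/2 units in £144,000, so one unit is £96,000. Whole-blood lines (Xiulan) take £96,000 each; half-blood lines (Ingrid) take £48,000 each.
Xiulan's share (£96,000) is divided into 2 shares of £48,000: Oskar and Winona each take £48,000.

Winona receives £48,000.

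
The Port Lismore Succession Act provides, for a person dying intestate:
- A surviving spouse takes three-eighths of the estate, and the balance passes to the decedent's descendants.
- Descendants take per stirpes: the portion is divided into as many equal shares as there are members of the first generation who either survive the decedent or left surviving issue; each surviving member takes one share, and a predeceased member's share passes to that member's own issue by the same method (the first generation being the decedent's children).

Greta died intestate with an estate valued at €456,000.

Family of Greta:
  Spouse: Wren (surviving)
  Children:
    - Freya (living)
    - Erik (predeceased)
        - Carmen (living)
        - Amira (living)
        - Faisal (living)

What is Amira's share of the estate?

Wren takes three-eighths of €456,000 = €171,000. The remaining €285,000 passes to the descendants.
The descendants' portion (€285,000) is divided into 2 shares of €142,500: Freya takes €142,500; Erik's €142,500 share passes to Erik's issue.
Erik's share (€142,500) is divided into 3 shares of €47,500: Carmen, Amira, and Faisal each take €47,500.

Amira receives €47,500.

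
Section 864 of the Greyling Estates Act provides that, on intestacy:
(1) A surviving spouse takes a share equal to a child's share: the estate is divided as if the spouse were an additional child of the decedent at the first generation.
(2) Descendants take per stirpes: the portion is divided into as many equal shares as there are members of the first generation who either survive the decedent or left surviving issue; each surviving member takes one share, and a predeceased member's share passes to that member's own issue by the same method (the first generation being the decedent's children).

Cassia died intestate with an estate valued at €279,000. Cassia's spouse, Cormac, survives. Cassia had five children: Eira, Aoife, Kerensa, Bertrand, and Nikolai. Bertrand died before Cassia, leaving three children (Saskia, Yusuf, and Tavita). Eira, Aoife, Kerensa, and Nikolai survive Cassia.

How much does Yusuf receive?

The spouse counts as an additional share at the children's level, so there are 6 primary shares of €46,500. Cormac takes one such share (€46,500).
The children's combined portion (€232,500) is divided into 5 shares of €46,500: Eira, Aoife, Kerensa, and Nikolai each take €46,500; Bertrand's €46,500 share passes to Bertrand's issue.
Bertrand's share (€46,500) is divided into 3 shares of €15,500: Saskia, Yusuf, and Tavita each take €15,500.

Yusuf receives €15,500.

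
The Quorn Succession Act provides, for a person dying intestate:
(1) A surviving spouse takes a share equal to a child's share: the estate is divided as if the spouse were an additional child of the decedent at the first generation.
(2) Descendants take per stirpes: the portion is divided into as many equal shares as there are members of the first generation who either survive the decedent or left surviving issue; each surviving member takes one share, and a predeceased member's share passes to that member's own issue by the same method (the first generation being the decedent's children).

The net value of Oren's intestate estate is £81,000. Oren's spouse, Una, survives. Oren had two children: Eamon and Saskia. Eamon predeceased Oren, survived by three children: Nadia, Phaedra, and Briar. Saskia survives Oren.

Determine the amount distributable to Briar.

Briar receives £9,000.

The spouse counts as an additional share at the children's level, so there are 3 primary shares of £27,000. Una takes one such share (£27,000).
The children's combined portion (£54,000) is divided into 2 shares of £27,000: Saskia takes £27,000; Eamon's £27,000 share passes to Eamon's issue.
Eamon's share (£27,000) is divided into 3 shares of £9,000: Nadia, Phaedra, and Briar each take £9,000.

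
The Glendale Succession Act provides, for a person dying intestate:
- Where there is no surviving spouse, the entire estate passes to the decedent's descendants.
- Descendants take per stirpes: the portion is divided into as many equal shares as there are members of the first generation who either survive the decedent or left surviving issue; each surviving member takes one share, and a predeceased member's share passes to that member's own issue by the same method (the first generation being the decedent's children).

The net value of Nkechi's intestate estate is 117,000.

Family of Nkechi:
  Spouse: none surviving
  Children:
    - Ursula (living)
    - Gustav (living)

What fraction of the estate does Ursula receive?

The entire 117,000 passes to the descendants.
That amount (117,000) is divided into 2 shares of 58,500: Ursula and Gustav each take 58,500.

Ursula receives 1/2 of the estate.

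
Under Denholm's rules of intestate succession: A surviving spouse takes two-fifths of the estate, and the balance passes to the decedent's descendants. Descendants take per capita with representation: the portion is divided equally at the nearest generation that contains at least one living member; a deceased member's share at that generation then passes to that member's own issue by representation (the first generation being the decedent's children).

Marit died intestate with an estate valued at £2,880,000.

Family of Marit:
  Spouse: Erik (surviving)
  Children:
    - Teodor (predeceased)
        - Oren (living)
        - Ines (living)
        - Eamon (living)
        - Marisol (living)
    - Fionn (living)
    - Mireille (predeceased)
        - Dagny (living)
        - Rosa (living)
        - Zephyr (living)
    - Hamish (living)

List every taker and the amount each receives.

Erik takes two-fifths of £2,880,000 = £1,152,000. The remaining £1,728,000 passes to the descendants.
The descendants' portion (£1,728,000) is divided into 4 shares of £432,000: Fionn and Hamish each take £432,000; Teodor's £432,000 share passes to Teodor's issue; Mireille's £432,000 share passes to Mireille's issue.
Teodor's share (£432,000) is divided into 4 shares of £108,000: Oren, Ines, Eamon, and Marisol each take £108,000.
Mireille's share (£432,000) is divided into 3 shares of £144,000: Dagny, Rosa, and Zephyr each take £144,000.

Erik: £1,152,000; Oren: £108,000; Ines: £108,000; Eamon: £108,000; Marisol: £108,000; Fionn: £432,000; Dagny: £144,000; Rosa: £144,000; Zephyr: £144,000; Hamish: £432,000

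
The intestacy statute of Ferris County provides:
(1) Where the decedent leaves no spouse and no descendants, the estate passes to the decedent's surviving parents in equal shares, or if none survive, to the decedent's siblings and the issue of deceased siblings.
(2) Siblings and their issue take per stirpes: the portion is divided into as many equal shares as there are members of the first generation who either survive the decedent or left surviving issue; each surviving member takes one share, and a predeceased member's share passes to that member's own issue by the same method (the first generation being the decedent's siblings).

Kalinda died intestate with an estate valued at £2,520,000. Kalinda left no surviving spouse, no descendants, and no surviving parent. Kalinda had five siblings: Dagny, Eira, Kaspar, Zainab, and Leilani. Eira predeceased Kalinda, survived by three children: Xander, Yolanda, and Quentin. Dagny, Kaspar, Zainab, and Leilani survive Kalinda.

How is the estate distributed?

Dagny: £504,000; Xander: £168,000; Yolanda: £168,000; Quentin: £168,000; Kaspar: £504,000; Zainab: £504,000; Leilani: £504,000

The entire £2,520,000 passes to the siblings and their issue.
That amount (£2,520,000) is divided into 5 shares of £504,000: Dagny, Kaspar, Zainab, and Leilani each take £504,000; Eira's £504,000 share passes to Eira's issue.
Eira's share (£504,000) is divided into 3 shares of £168,000: Xander, Yolanda, and Quentin each take £168,000.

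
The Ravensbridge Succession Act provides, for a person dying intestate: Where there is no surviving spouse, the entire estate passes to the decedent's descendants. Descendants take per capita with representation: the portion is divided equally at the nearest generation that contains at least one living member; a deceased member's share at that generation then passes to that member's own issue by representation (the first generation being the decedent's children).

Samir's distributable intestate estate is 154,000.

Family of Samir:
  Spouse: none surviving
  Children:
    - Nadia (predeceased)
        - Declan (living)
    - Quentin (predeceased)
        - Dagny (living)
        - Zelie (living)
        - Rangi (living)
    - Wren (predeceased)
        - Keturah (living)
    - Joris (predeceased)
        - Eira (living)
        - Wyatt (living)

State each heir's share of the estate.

The entire 154,000 passes to the descendants.
No child survives, so the initial division is made at the grandchildren's generation.
That amount (154,000) is divided into 7 shares of 22,000: Declan, Dagny, Zelie, Rangi, Keturah, Eira, and Wyatt each take 22,000.

Declan: 22,000; Dagny: 22,000; Zelie: 22,000; Rangi: 22,000; Keturah: 22,000; Eira: 22,000; Wyatt: 22,000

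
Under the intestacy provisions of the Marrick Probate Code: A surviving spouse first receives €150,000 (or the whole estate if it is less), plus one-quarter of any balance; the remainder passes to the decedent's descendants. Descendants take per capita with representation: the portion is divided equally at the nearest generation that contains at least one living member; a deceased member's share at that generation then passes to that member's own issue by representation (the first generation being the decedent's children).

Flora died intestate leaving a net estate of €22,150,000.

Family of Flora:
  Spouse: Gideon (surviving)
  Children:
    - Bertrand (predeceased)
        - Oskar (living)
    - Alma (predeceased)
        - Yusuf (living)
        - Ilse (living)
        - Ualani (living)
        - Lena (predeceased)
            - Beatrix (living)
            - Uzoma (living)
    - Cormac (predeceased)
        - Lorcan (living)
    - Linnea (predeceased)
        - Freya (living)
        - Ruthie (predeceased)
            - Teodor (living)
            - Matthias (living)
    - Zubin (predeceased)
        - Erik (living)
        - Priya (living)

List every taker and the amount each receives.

Gideon first takes €150,000, leaving a balance of €22,000,000. Gideon then takes one-quarter of the balance (€5,500,000), for a total of €5,650,000. The remaining €16,500,000 passes to the descendants.
No child survives, so the initial division is made at the grandchildren's generation.
The descendants' portion (€16,500,000) is divided into 10 shares of €1,650,000: Oskar, Yusuf, Ilse, Ualani, Lorcan, Freya, Erik, and Priya each take €1,650,000; Lena's €1,650,000 share passes to Lena's issue; Ruthie's €1,650,000 share passes to Ruthie's issue.
Lena's share (€1,650,000) is divided into 2 shares of €825,000: Beatrix and Uzoma each take €825,000.
Ruthie's share (€1,650,000) is divided into 2 shares of €825,000: Teodor and Matthias each take €825,000.

Gideon: €5,650,000; Oskar: €1,650,000; Yusuf: €1,650,000; Ilse: €1,650,000; Ualani: €1,650,000; Beatrix: €825,000; Uzoma: €825,000; Lorcan: €1,650,000; Freya: €1,650,000; Teodor: €825,000; Matthias: €825,000; Erik: €1,650,000; Priya: €1,650,000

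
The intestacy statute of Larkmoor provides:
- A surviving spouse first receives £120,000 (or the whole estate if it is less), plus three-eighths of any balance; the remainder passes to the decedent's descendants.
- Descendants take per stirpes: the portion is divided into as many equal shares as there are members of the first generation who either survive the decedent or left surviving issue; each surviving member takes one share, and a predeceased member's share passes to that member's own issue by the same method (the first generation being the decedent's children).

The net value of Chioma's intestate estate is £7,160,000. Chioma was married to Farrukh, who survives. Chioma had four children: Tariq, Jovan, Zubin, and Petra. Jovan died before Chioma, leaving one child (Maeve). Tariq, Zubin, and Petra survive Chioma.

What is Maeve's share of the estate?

Maeve receives £1,100,000.

Farrukh first takes £120,000, leaving a balance of £7,040,000. Farrukh then takes three-eighths of the balance (£2,640,000), for a total of £2,760,000. The remaining £4,400,000 passes to the descendants.
The descendants' portion (£4,400,000) is divided into 4 shares of £1,100,000: Tariq, Zubin, and Petra each take £1,100,000; Jovan's £1,100,000 share passes to Jovan's issue.
Jovan's share (£1,100,000) passes entirely to Maeve.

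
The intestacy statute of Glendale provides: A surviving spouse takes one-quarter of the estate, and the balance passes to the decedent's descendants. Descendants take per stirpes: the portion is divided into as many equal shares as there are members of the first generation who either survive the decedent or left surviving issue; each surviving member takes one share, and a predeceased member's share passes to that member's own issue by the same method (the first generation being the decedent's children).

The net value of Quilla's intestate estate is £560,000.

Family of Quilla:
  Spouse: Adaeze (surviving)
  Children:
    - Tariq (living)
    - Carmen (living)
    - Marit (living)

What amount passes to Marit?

Adaeze takes one-quarter of £560,000 = £140,000. The remaining £420,000 passes to the descendants.
The descendants' portion (£420,000) is divided into 3 shares of £140,000: Tariq, Carmen, and Marit each take £140,000.

Marit receives £140,000.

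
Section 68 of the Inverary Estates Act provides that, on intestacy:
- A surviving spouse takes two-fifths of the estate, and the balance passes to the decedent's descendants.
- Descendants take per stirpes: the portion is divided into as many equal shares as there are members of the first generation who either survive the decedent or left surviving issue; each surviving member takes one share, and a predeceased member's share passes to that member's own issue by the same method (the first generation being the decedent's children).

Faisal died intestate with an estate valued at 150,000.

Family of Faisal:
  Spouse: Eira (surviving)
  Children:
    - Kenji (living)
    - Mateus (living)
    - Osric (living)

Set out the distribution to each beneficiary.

Eira: 60,000; Kenji: 30,000; Mateus: 30,000; Osric: 30,000

Eira takes two-fifths of 150,000 = 60,000. The remaining 90,000 passes to the descendants.
The descendants' portion (90,000) is divided into 3 shares of 30,000: Kenji, Mateus, and Osric each take 30,000.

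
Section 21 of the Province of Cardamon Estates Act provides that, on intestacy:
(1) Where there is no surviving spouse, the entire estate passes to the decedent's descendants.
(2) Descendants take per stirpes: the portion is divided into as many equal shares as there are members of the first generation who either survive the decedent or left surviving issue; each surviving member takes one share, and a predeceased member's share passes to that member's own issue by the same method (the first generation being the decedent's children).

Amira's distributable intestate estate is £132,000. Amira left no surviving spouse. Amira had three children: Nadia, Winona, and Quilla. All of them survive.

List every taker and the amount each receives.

The entire £132,000 passes to the descendants.
That amount (£132,000) is divided into 3 shares of £44,000: Nadia, Winona, and Quilla each take £44,000.

Nadia: £44,000; Winona: £44,000; Quilla: £44,000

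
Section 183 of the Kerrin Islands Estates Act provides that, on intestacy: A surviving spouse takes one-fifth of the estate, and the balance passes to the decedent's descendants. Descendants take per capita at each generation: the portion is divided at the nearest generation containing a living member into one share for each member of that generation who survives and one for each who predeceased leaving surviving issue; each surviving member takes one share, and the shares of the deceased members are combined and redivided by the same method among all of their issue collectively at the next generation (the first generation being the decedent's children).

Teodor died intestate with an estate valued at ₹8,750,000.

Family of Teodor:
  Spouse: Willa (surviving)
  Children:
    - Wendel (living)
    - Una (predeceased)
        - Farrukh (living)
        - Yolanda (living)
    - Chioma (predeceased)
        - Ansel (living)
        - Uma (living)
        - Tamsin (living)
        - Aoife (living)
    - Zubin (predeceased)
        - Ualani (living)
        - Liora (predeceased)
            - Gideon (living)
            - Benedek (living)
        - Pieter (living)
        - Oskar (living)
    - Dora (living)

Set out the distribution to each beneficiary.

Willa takes one-fifth of ₹8,750,000 = ₹1,750,000. The remaining ₹7,000,000 passes to the descendants.
The descendants' portion (₹7,000,000) is divided at the children's generation into 5 shares of ₹1,400,000. Wendel and Dora each take ₹1,400,000. The 3 shares of the deceased (Una, Chioma, and Zubin) are combined into a pool of ₹4,200,000.
That pool (₹4,200,000) is divided at the grandchildren's generation into 10 shares of ₹420,000. Farrukh, Yolanda, Ansel, Uma, Tamsin, Aoife, Ualani, Pieter, and Oskar each take ₹420,000. The remaining share for the deceased Liora (₹420,000) is carried to the next generation.
That pool (₹420,000) is divided at the great-grandchildren's generation equally among Gideon and Benedek: ₹210,000 each.

Willa: ₹1,750,000; Wendel: ₹1,400,000; Farrukh: ₹420,000; Yolanda: ₹420,000; Ansel: ₹420,000; Uma: ₹420,000; Tamsin: ₹420,000; Aoife: ₹420,000; Ualani: ₹420,000; Gideon: ₹210,000; Benedek: ₹210,000; Pieter: ₹420,000; Oskar: ₹420,000; Dora: ₹1,400,000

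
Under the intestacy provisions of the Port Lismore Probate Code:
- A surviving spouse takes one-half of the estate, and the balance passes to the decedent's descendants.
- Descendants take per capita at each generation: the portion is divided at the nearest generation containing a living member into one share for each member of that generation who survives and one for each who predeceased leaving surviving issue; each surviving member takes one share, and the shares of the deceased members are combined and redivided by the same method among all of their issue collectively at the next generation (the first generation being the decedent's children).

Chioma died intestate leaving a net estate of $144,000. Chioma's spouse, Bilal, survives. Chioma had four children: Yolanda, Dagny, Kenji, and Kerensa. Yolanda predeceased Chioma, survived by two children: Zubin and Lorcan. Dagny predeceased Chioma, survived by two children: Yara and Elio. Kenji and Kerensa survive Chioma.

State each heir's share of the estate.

Bilal takes one-half of $144,000 = $72,000. The remaining $72,000 passes to the descendants.
The descendants' portion ($72,000) is divided at the children's generation into 4 shares of $18,000. Kenji and Kerensa each take $18,000. The 2 shares of the deceased (Yolanda and Dagny) are combined into a pool of $36,000.
That pool ($36,000) is divided at the grandchildren's generation equally among Zubin, Lorcan, Yara, and Elio: $9,000 each.

Bilal: $72,000; Zubin: $9,000; Lorcan: $9,000; Yara: $9,000; Elio: $9,000; Kenji: $18,000; Kerensa: $18,000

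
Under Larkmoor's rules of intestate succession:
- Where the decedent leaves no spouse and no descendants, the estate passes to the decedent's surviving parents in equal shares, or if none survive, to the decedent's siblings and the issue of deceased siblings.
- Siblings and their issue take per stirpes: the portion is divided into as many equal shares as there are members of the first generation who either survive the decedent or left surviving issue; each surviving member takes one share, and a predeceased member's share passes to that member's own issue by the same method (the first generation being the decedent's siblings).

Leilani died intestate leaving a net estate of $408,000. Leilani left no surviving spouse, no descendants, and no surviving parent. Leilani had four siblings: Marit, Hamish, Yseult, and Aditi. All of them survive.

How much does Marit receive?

Marit receives $102,000.

The entire $408,000 passes to the siblings and their issue.
That amount ($408,000) is divided into 4 shares of $102,000: Marit, Hamish, Yseult, and Aditi each take $102,000.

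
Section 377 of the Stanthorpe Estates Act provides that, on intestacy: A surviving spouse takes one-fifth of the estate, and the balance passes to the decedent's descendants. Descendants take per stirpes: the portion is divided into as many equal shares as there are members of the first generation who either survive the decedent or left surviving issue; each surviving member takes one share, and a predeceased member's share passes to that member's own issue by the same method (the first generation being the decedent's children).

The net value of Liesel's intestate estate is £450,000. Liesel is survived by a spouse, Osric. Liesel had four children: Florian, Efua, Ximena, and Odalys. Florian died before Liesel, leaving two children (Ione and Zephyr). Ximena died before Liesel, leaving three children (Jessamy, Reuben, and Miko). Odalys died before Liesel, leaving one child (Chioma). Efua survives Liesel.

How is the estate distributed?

Osric takes one-fifth of £450,000 = £90,000. The remaining £360,000 passes to the descendants.
The descendants' portion (£360,000) is divided into 4 shares of £90,000: Efua takes £90,000; Florian's £90,000 share passes to Florian's issue; Ximena's £90,000 share passes to Ximena's issue; Odalys's £90,000 share passes to Odalys's issue.
Florian's share (£90,000) is divided into 2 shares of £45,000: Ione and Zephyr each take £45,000.
Ximena's share (£90,000) is divided into 3 shares of £30,000: Jessamy, Reuben, and Miko each take £30,000.
Odalys's share (£90,000) passes entirely to Chioma.

Osric: £90,000; Ione: £45,000; Zephyr: £45,000; Efua: £90,000; Jessamy: £30,000; Reuben: £30,000; Miko: £30,000; Chioma: £90,000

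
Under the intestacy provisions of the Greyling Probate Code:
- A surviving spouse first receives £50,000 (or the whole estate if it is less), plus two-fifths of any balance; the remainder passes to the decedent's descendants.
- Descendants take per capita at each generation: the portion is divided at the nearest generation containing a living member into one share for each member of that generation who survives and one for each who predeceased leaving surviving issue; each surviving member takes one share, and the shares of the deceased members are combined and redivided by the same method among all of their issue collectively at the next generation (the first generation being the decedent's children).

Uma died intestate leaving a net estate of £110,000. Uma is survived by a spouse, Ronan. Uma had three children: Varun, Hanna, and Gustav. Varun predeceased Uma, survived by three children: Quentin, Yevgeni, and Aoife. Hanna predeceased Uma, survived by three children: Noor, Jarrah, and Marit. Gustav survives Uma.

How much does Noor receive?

Noor receives £4,000.

Ronan first takes £50,000, leaving a balance of £60,000. Ronan then takes two-fifths of the balance (£24,000), for a total of £74,000. The remaining £36,000 passes to the descendants.
The descendants' portion (£36,000) is divided at the children's generation into 3 shares of £12,000. Gustav takes £12,000. The 2 shares of the deceased (Varun and Hanna) are combined into a pool of £24,000.
That pool (£24,000) is divided at the grandchildren's generation equally among Quentin, Yevgeni, Aoife, Noor, Jarrah, and Marit: £4,000 each.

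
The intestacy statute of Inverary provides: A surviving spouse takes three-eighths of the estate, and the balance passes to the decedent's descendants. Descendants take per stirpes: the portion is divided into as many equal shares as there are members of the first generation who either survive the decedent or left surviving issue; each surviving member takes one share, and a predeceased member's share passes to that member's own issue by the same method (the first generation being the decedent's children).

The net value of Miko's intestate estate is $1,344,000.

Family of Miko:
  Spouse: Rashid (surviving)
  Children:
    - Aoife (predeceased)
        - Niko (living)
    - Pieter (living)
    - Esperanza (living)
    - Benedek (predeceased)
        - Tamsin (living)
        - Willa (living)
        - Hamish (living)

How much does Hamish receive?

Rashid takes three-eighths of $1,344,000 = $504,000. The remaining $840,000 passes to the descendants.
The descendants' portion ($840,000) is divided into 4 shares of $210,000: Pieter and Esperanza each take $210,000; Aoife's $210,000 share passes to Aoife's issue; Benedek's $210,000 share passes to Benedek's issue.
Aoife's share ($210,000) passes entirely to Niko.
Benedek's share ($210,000) is divided into 3 shares of $70,000: Tamsin, Willa, and Hamish each take $70,000.

Hamish receives $70,000.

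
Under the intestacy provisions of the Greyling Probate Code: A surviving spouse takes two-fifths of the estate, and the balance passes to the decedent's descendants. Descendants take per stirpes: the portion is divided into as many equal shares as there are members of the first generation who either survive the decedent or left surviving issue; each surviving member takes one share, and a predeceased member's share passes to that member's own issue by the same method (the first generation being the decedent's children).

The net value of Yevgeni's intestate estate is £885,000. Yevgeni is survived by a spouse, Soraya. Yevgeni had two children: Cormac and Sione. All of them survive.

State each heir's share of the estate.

Soraya takes two-fifths of £885,000 = £354,000. The remaining £531,000 passes to the descendants.
The descendants' portion (£531,000) is divided into 2 shares of £265,500: Cormac and Sione each take £265,500.

Soraya: £354,000; Cormac: £265,500; Sione: £265,500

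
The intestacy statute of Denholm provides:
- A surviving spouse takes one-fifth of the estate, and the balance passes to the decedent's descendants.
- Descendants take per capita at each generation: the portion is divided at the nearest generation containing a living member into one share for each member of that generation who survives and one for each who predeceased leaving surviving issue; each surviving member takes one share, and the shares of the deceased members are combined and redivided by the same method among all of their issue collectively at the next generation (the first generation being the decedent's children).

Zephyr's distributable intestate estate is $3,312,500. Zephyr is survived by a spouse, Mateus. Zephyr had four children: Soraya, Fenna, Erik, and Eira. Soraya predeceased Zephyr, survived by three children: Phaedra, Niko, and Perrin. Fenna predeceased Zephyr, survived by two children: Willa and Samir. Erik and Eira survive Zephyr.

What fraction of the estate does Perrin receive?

Mateus takes one-fifth of $3,312,500 = $662,500. The remaining $2,650,000 passes to the descendants.
The descendants' portion ($2,650,000) is divided at the children's generation into 4 shares of $662,500. Erik and Eira each take $662,500. The 2 shares of the deceased (Soraya and Fenna) are combined into a pool of $1,325,000.
That pool ($1,325,000) is divided at the grandchildren's generation equally among Phaedra, Niko, Perrin, Willa, and Samir: $265,000 each.

Perrin receives 2/25 of the estate.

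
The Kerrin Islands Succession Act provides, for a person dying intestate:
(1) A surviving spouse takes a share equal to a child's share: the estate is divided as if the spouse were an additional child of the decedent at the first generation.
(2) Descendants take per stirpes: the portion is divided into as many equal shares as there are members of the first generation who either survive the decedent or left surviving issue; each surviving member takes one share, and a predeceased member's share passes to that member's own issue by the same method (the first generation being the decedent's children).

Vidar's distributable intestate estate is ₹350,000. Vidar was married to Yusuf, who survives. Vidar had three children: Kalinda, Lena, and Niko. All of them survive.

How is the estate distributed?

Yusuf: ₹87,500; Kalinda: ₹87,500; Lena: ₹87,500; Niko: ₹87,500

The spouse counts as an additional share at the children's level, so there are 4 primary shares of ₹87,500. Yusuf takes one such share (₹87,500).
The children's combined portion (₹262,500) is divided into 3 shares of ₹87,500: Kalinda, Lena, and Niko each take ₹87,500.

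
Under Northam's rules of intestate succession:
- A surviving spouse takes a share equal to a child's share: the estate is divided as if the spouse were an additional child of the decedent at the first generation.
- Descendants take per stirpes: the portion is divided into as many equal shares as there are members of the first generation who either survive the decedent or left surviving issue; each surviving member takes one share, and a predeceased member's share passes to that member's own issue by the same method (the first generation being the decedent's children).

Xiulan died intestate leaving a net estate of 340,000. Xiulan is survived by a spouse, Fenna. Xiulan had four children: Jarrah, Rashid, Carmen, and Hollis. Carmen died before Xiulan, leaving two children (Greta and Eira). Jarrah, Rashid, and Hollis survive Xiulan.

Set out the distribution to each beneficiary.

Fenna: 68,000; Jarrah: 68,000; Rashid: 68,000; Greta: 34,000; Eira: 34,000; Hollis: 68,000

The spouse counts as an additional share at the children's level, so there are 5 primary shares of 68,000. Fenna takes one such share (68,000).
The children's combined portion (272,000) is divided into 4 shares of 68,000: Jarrah, Rashid, and Hollis each take 68,000; Carmen's 68,000 share passes to Carmen's issue.
Carmen's share (68,000) is divided into 2 shares of 34,000: Greta and Eira each take 34,000.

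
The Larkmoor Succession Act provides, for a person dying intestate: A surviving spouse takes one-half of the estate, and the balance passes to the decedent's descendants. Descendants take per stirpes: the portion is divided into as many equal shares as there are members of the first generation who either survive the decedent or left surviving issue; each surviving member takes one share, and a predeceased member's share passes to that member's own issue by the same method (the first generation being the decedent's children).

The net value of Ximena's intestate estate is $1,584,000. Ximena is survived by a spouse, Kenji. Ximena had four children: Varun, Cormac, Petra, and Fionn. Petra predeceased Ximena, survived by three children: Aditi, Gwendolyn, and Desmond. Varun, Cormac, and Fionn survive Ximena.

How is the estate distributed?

Kenji: $792,000; Varun: $198,000; Cormac: $198,000; Aditi: $66,000; Gwendolyn: $66,000; Desmond: $66,000; Fionn: $198,000

Kenji takes one-half of $1,584,000 = $792,000. The remaining $792,000 passes to the descendants.
The descendants' portion ($792,000) is divided into 4 shares of $198,000: Varun, Cormac, and Fionn each take $198,000; Petra's $198,000 share passes to Petra's issue.
Petra's share ($198,000) is divided into 3 shares of $66,000: Aditi, Gwendolyn, and Desmond each take $66,000.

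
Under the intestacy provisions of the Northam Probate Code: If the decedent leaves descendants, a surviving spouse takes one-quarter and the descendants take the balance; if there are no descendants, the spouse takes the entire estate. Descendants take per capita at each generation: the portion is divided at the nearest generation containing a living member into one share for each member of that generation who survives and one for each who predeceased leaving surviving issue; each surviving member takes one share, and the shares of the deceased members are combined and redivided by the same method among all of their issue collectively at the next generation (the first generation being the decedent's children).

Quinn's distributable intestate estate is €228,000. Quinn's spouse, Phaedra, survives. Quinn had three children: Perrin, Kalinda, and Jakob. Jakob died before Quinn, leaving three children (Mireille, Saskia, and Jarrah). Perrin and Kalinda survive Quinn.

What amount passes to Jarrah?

Jarrah receives €19,000.

Phaedra takes one-quarter of €228,000 = €57,000. The remaining €171,000 passes to the descendants.
The descendants' portion (€171,000) is divided at the children's generation into 3 shares of €57,000. Perrin and Kalinda each take €57,000. The remaining share for the deceased Jakob (€57,000) is carried to the next generation.
That pool (€57,000) is divided at the grandchildren's generation equally among Mireille, Saskia, and Jarrah: €19,000 each.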